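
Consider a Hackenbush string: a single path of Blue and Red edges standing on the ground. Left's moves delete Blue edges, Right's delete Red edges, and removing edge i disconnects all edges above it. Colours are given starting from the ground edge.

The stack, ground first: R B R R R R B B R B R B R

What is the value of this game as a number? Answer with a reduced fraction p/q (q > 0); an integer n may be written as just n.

-3883/4096

Build g(s[:k]) for k = 1..13, string s = R B R R R R B B R B R B R.
1 of 13 · R · max L −∞ · min R 0 gives -1
2 of 13 · RB · max L -1 · min R 0 gives -1/2
3 of 13 · RBR · max L -1 · min R -1/2 gives -3/4
4 of 13 · RBRR · max L -1 · min R -3/4 gives -7/8
5 of 13 · RBRRR · max L -1 · min R -7/8 gives -15/16
6 of 13 · RBRRRR · max L -1 · min R -15/16 gives -31/32
7 of 13 · RBRRRRB · max L -31/32 · min R -15/16 gives -61/64
8 of 13 · RBRRRRBB · max L -61/64 · min R -15/16 gives -121/128
9 of 13 · RBRRRRBBR · max L -61/64 · min R -121/128 gives -243/256
10 of 13 · RBRRRRBBRB · max L -243/256 · min R -121/128 gives -485/512
11 of 13 · RBRRRRBBRBR · max L -243/256 · min R -485/512 gives -971/1024
12 of 13 · RBRRRRBBRBRB · max L -971/1024 · min R -485/512 gives -1941/2048
13 of 13 · RBRRRRBBRBRBR · max L -971/1024 · min R -1941/2048 gives -3883/4096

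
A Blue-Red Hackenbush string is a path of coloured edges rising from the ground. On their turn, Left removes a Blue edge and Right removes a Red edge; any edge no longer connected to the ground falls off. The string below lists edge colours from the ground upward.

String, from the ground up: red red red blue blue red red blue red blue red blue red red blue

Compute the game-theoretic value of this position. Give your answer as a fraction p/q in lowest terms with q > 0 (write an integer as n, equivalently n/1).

r: Left { ∅ }, Right { 0 } gives simplest -1
rr: Left { ∅ }, Right { -1,0 } gives simplest -2
rrr: Left { ∅ }, Right { -2,-1,0 } gives simplest -3
rrrb: Left { -3 }, Right { -2,-1,0 } gives simplest -5/2
rrrbb: Left { -3,-5/2 }, Right { -2,-1,0 } gives simplest -9/4
rrrbbr: Left { -3,-5/2 }, Right { -9/4,-2,-1,0 } gives simplest -19/8
rrrbbrr: Left { -3,-5/2 }, Right { -19/8,-9/4,-2,-1,0 } gives simplest -39/16
rrrbbrrb: Left { -3,-5/2,-39/16 }, Right { -19/8,-9/4,-2,-1,0 } gives simplest -77/32
rrrbbrrbr: Left { -3,-5/2,-39/16 }, Right { -77/32,-19/8,-9/4,-2,-1,0 } gives simplest -155/64
rrrbbrrbrb: Left { -3,-5/2,-39/16,-155/64 }, Right { -77/32,-19/8,-9/4,-2,-1,0 } gives simplest -309/128
rrrbbrrbrbr: Left { -3,-5/2,-39/16,-155/64 }, Right { -309/128,-77/32,-19/8,-9/4,-2,-1,0 } gives simplest -619/256
rrrbbrrbrbrb: Left { -3,-5/2,-39/16,-155/64,-619/256 }, Right { -309/128,-77/32,-19/8,-9/4,-2,-1,0 } gives simplest -1237/512
rrrbbrrbrbrbr: Left { -3,-5/2,-39/16,-155/64,-619/256 }, Right { -1237/512,-309/128,-77/32,-19/8,-9/4,-2,-1,0 } gives simplest -2475/1024
rrrbbrrbrbrbrr: Left { -3,-5/2,-39/16,-155/64,-619/256 }, Right { -2475/1024,-1237/512,-309/128,-77/32,-19/8,-9/4,-2,-1,0 } gives simplest -4951/2048
rrrbbrrbrbrbrrb: Left { -3,-5/2,-39/16,-155/64,-619/256,-4951/2048 }, Right { -2475/1024,-1237/512,-309/128,-77/32,-19/8,-9/4,-2,-1,0 } gives simplest -9901/4096

-9901/4096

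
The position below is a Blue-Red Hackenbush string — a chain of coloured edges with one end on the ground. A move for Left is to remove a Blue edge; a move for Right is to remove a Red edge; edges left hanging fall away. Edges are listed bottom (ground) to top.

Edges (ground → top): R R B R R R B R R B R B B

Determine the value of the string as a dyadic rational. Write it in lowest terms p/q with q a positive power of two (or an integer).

-3945/2048

G(R) = { (no moves) | 0 } → -1
G(RR) = { (no moves) | -1; 0 } → -2
G(RRB) = { -2 | -1; 0 } → -3/2
G(RRBR) = { -2 | -3/2; -1; 0 } → -7/4
G(RRBRR) = { -2 | -7/4; -3/2; -1; 0 } → -15/8
G(RRBRRR) = { -2 | -15/8; -7/4; -3/2; -1; 0 } → -31/16
G(RRBRRRB) = { -2; -31/16 | -15/8; -7/4; -3/2; -1; 0 } → -61/32
G(RRBRRRBR) = { -2; -31/16 | -61/32; -15/8; -7/4; -3/2; -1; 0 } → -123/64
G(RRBRRRBRR) = { -2; -31/16 | -123/64; -61/32; -15/8; -7/4; -3/2; -1; 0 } → -247/128
G(RRBRRRBRRB) = { -2; -31/16; -247/128 | -123/64; -61/32; -15/8; -7/4; -3/2; -1; 0 } → -493/256
G(RRBRRRBRRBR) = { -2; -31/16; -247/128 | -493/256; -123/64; -61/32; -15/8; -7/4; -3/2; -1; 0 } → -987/512
G(RRBRRRBRRBRB) = { -2; -31/16; -247/128; -987/512 | -493/256; -123/64; -61/32; -15/8; -7/4; -3/2; -1; 0 } → -1973/1024
G(RRBRRRBRRBRBB) = { -2; -31/16; -247/128; -987/512; -1973/1024 | -493/256; -123/64; -61/32; -15/8; -7/4; -3/2; -1; 0 } → -3945/2048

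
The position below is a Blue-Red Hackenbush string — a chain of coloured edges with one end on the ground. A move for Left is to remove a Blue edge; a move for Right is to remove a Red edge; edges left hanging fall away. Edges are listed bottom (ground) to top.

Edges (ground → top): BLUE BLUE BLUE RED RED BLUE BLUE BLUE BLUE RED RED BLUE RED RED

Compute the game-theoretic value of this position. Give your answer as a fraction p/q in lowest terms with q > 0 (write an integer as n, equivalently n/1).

Prefix values for BLUE BLUE BLUE RED RED BLUE BLUE BLUE BLUE RED RED BLUE RED RED via {L|R} + simplicity:
B: Left { 0 }, Right { · } -> simplest 1
BB: Left { 0 1 }, Right { · } -> simplest 2
BBB: Left { 0 1 2 }, Right { · } -> simplest 3
BBBR: Left { 0 1 2 }, Right { 3 } -> simplest 5/2
BBBRR: Left { 0 1 2 }, Right { 5/2 3 } -> simplest 9/4
BBBRRB: Left { 0 1 2 9/4 }, Right { 5/2 3 } -> simplest 19/8
BBBRRBB: Left { 0 1 2 9/4 19/8 }, Right { 5/2 3 } -> simplest 39/16
BBBRRBBB: Left { 0 1 2 9/4 19/8 39/16 }, Right { 5/2 3 } -> simplest 79/32
BBBRRBBBB: Left { 0 1 2 9/4 19/8 39/16 79/32 }, Right { 5/2 3 } -> simplest 159/64
BBBRRBBBBR: Left { 0 1 2 9/4 19/8 39/16 79/32 }, Right { 159/64 5/2 3 } -> simplest 317/128
BBBRRBBBBRR: Left { 0 1 2 9/4 19/8 39/16 79/32 }, Right { 317/128 159/64 5/2 3 } -> simplest 633/256
BBBRRBBBBRRB: Left { 0 1 2 9/4 19/8 39/16 79/32 633/256 }, Right { 317/128 159/64 5/2 3 } -> simplest 1267/512
BBBRRBBBBRRBR: Left { 0 1 2 9/4 19/8 39/16 79/32 633/256 }, Right { 1267/512 317/128 159/64 5/2 3 } -> simplest 2533/1024
BBBRRBBBBRRBRR: Left { 0 1 2 9/4 19/8 39/16 79/32 633/256 }, Right { 2533/1024 1267/512 317/128 159/64 5/2 3 } -> simplest 5065/2048

5065/2048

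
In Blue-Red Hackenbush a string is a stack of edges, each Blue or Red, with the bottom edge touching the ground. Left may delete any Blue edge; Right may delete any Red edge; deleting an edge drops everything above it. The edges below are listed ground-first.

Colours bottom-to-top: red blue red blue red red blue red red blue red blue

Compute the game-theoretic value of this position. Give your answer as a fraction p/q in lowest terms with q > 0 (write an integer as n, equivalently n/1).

-1461/2048

value_1 [r]  L=[∅]  R=[0]  gives -1
value_2 [rb]  L=[-1]  R=[0]  gives -1/2
value_3 [rbr]  L=[-1]  R=[-1/2; 0]  gives -3/4
value_4 [rbrb]  L=[-1; -3/4]  R=[-1/2; 0]  gives -5/8
value_5 [rbrbr]  L=[-1; -3/4]  R=[-5/8; -1/2; 0]  gives -11/16
value_6 [rbrbrr]  L=[-1; -3/4]  R=[-11/16; -5/8; -1/2; 0]  gives -23/32
value_7 [rbrbrrb]  L=[-1; -3/4; -23/32]  R=[-11/16; -5/8; -1/2; 0]  gives -45/64
value_8 [rbrbrrbr]  L=[-1; -3/4; -23/32]  R=[-45/64; -11/16; -5/8; -1/2; 0]  gives -91/128
value_9 [rbrbrrbrr]  L=[-1; -3/4; -23/32]  R=[-91/128; -45/64; -11/16; -5/8; -1/2; 0]  gives -183/256
value_10 [rbrbrrbrrb]  L=[-1; -3/4; -23/32; -183/256]  R=[-91/128; -45/64; -11/16; -5/8; -1/2; 0]  gives -365/512
value_11 [rbrbrrbrrbr]  L=[-1; -3/4; -23/32; -183/256]  R=[-365/512; -91/128; -45/64; -11/16; -5/8; -1/2; 0]  gives -731/1024
value_12 [rbrbrrbrrbrb]  L=[-1; -3/4; -23/32; -183/256; -731/1024]  R=[-365/512; -91/128; -45/64; -11/16; -5/8; -1/2; 0]  gives -1461/2048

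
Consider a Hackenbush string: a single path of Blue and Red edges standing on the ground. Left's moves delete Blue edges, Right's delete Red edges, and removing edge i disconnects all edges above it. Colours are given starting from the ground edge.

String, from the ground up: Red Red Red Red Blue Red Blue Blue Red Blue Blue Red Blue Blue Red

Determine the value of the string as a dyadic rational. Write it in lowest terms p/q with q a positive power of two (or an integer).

-7315/2048

R: Left { — }, Right { 0 } -> simplest -1
RR: Left { — }, Right { -1,0 } -> simplest -2
RRR: Left { — }, Right { -2,-1,0 } -> simplest -3
RRRR: Left { — }, Right { -3,-2,-1,0 } -> simplest -4
RRRRB: Left { -4 }, Right { -3,-2,-1,0 } -> simplest -7/2
RRRRBR: Left { -4 }, Right { -7/2,-3,-2,-1,0 } -> simplest -15/4
RRRRBRB: Left { -4,-15/4 }, Right { -7/2,-3,-2,-1,0 } -> simplest -29/8
RRRRBRBB: Left { -4,-15/4,-29/8 }, Right { -7/2,-3,-2,-1,0 } -> simplest -57/16
RRRRBRBBR: Left { -4,-15/4,-29/8 }, Right { -57/16,-7/2,-3,-2,-1,0 } -> simplest -115/32
RRRRBRBBRB: Left { -4,-15/4,-29/8,-115/32 }, Right { -57/16,-7/2,-3,-2,-1,0 } -> simplest -229/64
RRRRBRBBRBB: Left { -4,-15/4,-29/8,-115/32,-229/64 }, Right { -57/16,-7/2,-3,-2,-1,0 } -> simplest -457/128
RRRRBRBBRBBR: Left { -4,-15/4,-29/8,-115/32,-229/64 }, Right { -457/128,-57/16,-7/2,-3,-2,-1,0 } -> simplest -915/256
RRRRBRBBRBBRB: Left { -4,-15/4,-29/8,-115/32,-229/64,-915/256 }, Right { -457/128,-57/16,-7/2,-3,-2,-1,0 } -> simplest -1829/512
RRRRBRBBRBBRBB: Left { -4,-15/4,-29/8,-115/32,-229/64,-915/256,-1829/512 }, Right { -457/128,-57/16,-7/2,-3,-2,-1,0 } -> simplest -3657/1024
RRRRBRBBRBBRBBR: Left { -4,-15/4,-29/8,-115/32,-229/64,-915/256,-1829/512 }, Right { -3657/1024,-457/128,-57/16,-7/2,-3,-2,-1,0 } -> simplest -7315/2048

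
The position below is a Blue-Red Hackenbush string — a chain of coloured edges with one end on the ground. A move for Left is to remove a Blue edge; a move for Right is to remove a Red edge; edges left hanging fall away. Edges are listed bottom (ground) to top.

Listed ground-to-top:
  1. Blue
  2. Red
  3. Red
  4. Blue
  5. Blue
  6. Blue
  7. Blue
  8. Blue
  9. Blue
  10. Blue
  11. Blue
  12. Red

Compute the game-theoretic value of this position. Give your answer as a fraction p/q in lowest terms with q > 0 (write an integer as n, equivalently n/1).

edge 1 of 12 (Blue): { 0 |  } ⇒ 1
edge 2 of 12 (Red): { 0 | 1 } ⇒ 1/2
edge 3 of 12 (Red): { 0 | 1/2 1 } ⇒ 1/4
edge 4 of 12 (Blue): { 0 1/4 | 1/2 1 } ⇒ 3/8
edge 5 of 12 (Blue): { 0 1/4 3/8 | 1/2 1 } ⇒ 7/16
edge 6 of 12 (Blue): { 0 1/4 3/8 7/16 | 1/2 1 } ⇒ 15/32
edge 7 of 12 (Blue): { 0 1/4 3/8 7/16 15/32 | 1/2 1 } ⇒ 31/64
edge 8 of 12 (Blue): { 0 1/4 3/8 7/16 15/32 31/64 | 1/2 1 } ⇒ 63/128
edge 9 of 12 (Blue): { 0 1/4 3/8 7/16 15/32 31/64 63/128 | 1/2 1 } ⇒ 127/256
edge 10 of 12 (Blue): { 0 1/4 3/8 7/16 15/32 31/64 63/128 127/256 | 1/2 1 } ⇒ 255/512
edge 11 of 12 (Blue): { 0 1/4 3/8 7/16 15/32 31/64 63/128 127/256 255/512 | 1/2 1 } ⇒ 511/1024
edge 12 of 12 (Red): { 0 1/4 3/8 7/16 15/32 31/64 63/128 127/256 255/512 | 511/1024 1/2 1 } ⇒ 1021/2048

1021/2048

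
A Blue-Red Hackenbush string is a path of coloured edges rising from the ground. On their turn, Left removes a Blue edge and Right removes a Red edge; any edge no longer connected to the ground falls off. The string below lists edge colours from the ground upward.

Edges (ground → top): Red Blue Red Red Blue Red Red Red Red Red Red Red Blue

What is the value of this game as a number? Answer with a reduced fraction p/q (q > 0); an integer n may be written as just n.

g(R) = { · | 0 } gives -1
g(RB) = { -1 | 0 } gives -1/2
g(RBR) = { -1 | -1/2 0 } gives -3/4
g(RBRR) = { -1 | -3/4 -1/2 0 } gives -7/8
g(RBRRB) = { -1 -7/8 | -3/4 -1/2 0 } gives -13/16
g(RBRRBR) = { -1 -7/8 | -13/16 -3/4 -1/2 0 } gives -27/32
g(RBRRBRR) = { -1 -7/8 | -27/32 -13/16 -3/4 -1/2 0 } gives -55/64
g(RBRRBRRR) = { -1 -7/8 | -55/64 -27/32 -13/16 -3/4 -1/2 0 } gives -111/128
g(RBRRBRRRR) = { -1 -7/8 | -111/128 -55/64 -27/32 -13/16 -3/4 -1/2 0 } gives -223/256
g(RBRRBRRRRR) = { -1 -7/8 | -223/256 -111/128 -55/64 -27/32 -13/16 -3/4 -1/2 0 } gives -447/512
g(RBRRBRRRRRR) = { -1 -7/8 | -447/512 -223/256 -111/128 -55/64 -27/32 -13/16 -3/4 -1/2 0 } gives -895/1024
g(RBRRBRRRRRRR) = { -1 -7/8 | -895/1024 -447/512 -223/256 -111/128 -55/64 -27/32 -13/16 -3/4 -1/2 0 } gives -1791/2048
g(RBRRBRRRRRRRB) = { -1 -7/8 -1791/2048 | -895/1024 -447/512 -223/256 -111/128 -55/64 -27/32 -13/16 -3/4 -1/2 0 } gives -3581/4096

-3581/4096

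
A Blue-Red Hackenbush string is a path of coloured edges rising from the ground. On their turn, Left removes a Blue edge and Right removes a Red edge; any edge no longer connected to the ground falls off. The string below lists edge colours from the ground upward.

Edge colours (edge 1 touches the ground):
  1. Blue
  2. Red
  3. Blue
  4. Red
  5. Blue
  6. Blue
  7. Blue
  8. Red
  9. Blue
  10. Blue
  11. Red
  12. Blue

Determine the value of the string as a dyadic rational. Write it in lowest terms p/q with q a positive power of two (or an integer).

Recurse on prefixes of the 12-edge string Blue Red Blue Red Blue Blue Blue Red Blue Blue Red Blue:
B: Left { 0 }, Right { — } -> simplest 1
BR: Left { 0 }, Right { 1 } -> simplest 1/2
BRB: Left { 0, 1/2 }, Right { 1 } -> simplest 3/4
BRBR: Left { 0, 1/2 }, Right { 3/4, 1 } -> simplest 5/8
BRBRB: Left { 0, 1/2, 5/8 }, Right { 3/4, 1 } -> simplest 11/16
BRBRBB: Left { 0, 1/2, 5/8, 11/16 }, Right { 3/4, 1 } -> simplest 23/32
BRBRBBB: Left { 0, 1/2, 5/8, 11/16, 23/32 }, Right { 3/4, 1 } -> simplest 47/64
BRBRBBBR: Left { 0, 1/2, 5/8, 11/16, 23/32 }, Right { 47/64, 3/4, 1 } -> simplest 93/128
BRBRBBBRB: Left { 0, 1/2, 5/8, 11/16, 23/32, 93/128 }, Right { 47/64, 3/4, 1 } -> simplest 187/256
BRBRBBBRBB: Left { 0, 1/2, 5/8, 11/16, 23/32, 93/128, 187/256 }, Right { 47/64, 3/4, 1 } -> simplest 375/512
BRBRBBBRBBR: Left { 0, 1/2, 5/8, 11/16, 23/32, 93/128, 187/256 }, Right { 375/512, 47/64, 3/4, 1 } -> simplest 749/1024
BRBRBBBRBBRB: Left { 0, 1/2, 5/8, 11/16, 23/32, 93/128, 187/256, 749/1024 }, Right { 375/512, 47/64, 3/4, 1 } -> simplest 1499/2048

1499/2048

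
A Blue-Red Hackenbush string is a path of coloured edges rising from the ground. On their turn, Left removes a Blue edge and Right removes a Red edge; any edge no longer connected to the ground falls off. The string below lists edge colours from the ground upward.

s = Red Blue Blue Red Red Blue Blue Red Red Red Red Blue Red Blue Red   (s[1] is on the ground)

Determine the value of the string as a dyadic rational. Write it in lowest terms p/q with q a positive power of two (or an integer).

-6635/16384

edge 1 of 15 (Red): { (no moves) | 0 } — -1
edge 2 of 15 (Blue): { -1 | 0 } — -1/2
edge 3 of 15 (Blue): { -1 -1/2 | 0 } — -1/4
edge 4 of 15 (Red): { -1 -1/2 | -1/4 0 } — -3/8
edge 5 of 15 (Red): { -1 -1/2 | -3/8 -1/4 0 } — -7/16
edge 6 of 15 (Blue): { -1 -1/2 -7/16 | -3/8 -1/4 0 } — -13/32
edge 7 of 15 (Blue): { -1 -1/2 -7/16 -13/32 | -3/8 -1/4 0 } — -25/64
edge 8 of 15 (Red): { -1 -1/2 -7/16 -13/32 | -25/64 -3/8 -1/4 0 } — -51/128
edge 9 of 15 (Red): { -1 -1/2 -7/16 -13/32 | -51/128 -25/64 -3/8 -1/4 0 } — -103/256
edge 10 of 15 (Red): { -1 -1/2 -7/16 -13/32 | -103/256 -51/128 -25/64 -3/8 -1/4 0 } — -207/512
edge 11 of 15 (Red): { -1 -1/2 -7/16 -13/32 | -207/512 -103/256 -51/128 -25/64 -3/8 -1/4 0 } — -415/1024
edge 12 of 15 (Blue): { -1 -1/2 -7/16 -13/32 -415/1024 | -207/512 -103/256 -51/128 -25/64 -3/8 -1/4 0 } — -829/2048
edge 13 of 15 (Red): { -1 -1/2 -7/16 -13/32 -415/1024 | -829/2048 -207/512 -103/256 -51/128 -25/64 -3/8 -1/4 0 } — -1659/4096
edge 14 of 15 (Blue): { -1 -1/2 -7/16 -13/32 -415/1024 -1659/4096 | -829/2048 -207/512 -103/256 -51/128 -25/64 -3/8 -1/4 0 } — -3317/8192
edge 15 of 15 (Red): { -1 -1/2 -7/16 -13/32 -415/1024 -1659/4096 | -3317/8192 -829/2048 -207/512 -103/256 -51/128 -25/64 -3/8 -1/4 0 } — -6635/16384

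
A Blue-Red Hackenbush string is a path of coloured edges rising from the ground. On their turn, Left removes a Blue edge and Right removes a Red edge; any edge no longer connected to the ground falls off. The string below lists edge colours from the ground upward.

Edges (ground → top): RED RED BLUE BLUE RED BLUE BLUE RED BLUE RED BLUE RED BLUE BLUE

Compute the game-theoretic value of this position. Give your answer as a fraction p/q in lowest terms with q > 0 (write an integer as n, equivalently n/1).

-5289/4096

1 of 14 · R · max L −∞ · min R 0 -> -1
2 of 14 · RR · max L −∞ · min R -1 -> -2
3 of 14 · RRB · max L -2 · min R -1 -> -3/2
4 of 14 · RRBB · max L -3/2 · min R -1 -> -5/4
5 of 14 · RRBBR · max L -3/2 · min R -5/4 -> -11/8
6 of 14 · RRBBRB · max L -11/8 · min R -5/4 -> -21/16
7 of 14 · RRBBRBB · max L -21/16 · min R -5/4 -> -41/32
8 of 14 · RRBBRBBR · max L -21/16 · min R -41/32 -> -83/64
9 of 14 · RRBBRBBRB · max L -83/64 · min R -41/32 -> -165/128
10 of 14 · RRBBRBBRBR · max L -83/64 · min R -165/128 -> -331/256
11 of 14 · RRBBRBBRBRB · max L -331/256 · min R -165/128 -> -661/512
12 of 14 · RRBBRBBRBRBR · max L -331/256 · min R -661/512 -> -1323/1024
13 of 14 · RRBBRBBRBRBRB · max L -1323/1024 · min R -661/512 -> -2645/2048
14 of 14 · RRBBRBBRBRBRBB · max L -2645/2048 · min R -661/512 -> -5289/4096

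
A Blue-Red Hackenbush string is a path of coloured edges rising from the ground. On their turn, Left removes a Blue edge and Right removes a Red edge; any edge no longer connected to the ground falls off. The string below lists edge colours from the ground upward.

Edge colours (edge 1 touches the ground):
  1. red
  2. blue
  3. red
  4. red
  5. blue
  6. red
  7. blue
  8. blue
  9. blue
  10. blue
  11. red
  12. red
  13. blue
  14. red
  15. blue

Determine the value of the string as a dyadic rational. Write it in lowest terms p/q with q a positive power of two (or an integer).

G(r) = {  | 0 } gives -1
G(rb) = { -1 | 0 } gives -1/2
G(rbr) = { -1 | -1/2 0 } gives -3/4
G(rbrr) = { -1 | -3/4 -1/2 0 } gives -7/8
G(rbrrb) = { -1 -7/8 | -3/4 -1/2 0 } gives -13/16
G(rbrrbr) = { -1 -7/8 | -13/16 -3/4 -1/2 0 } gives -27/32
G(rbrrbrb) = { -1 -7/8 -27/32 | -13/16 -3/4 -1/2 0 } gives -53/64
G(rbrrbrbb) = { -1 -7/8 -27/32 -53/64 | -13/16 -3/4 -1/2 0 } gives -105/128
G(rbrrbrbbb) = { -1 -7/8 -27/32 -53/64 -105/128 | -13/16 -3/4 -1/2 0 } gives -209/256
G(rbrrbrbbbb) = { -1 -7/8 -27/32 -53/64 -105/128 -209/256 | -13/16 -3/4 -1/2 0 } gives -417/512
G(rbrrbrbbbbr) = { -1 -7/8 -27/32 -53/64 -105/128 -209/256 | -417/512 -13/16 -3/4 -1/2 0 } gives -835/1024
G(rbrrbrbbbbrr) = { -1 -7/8 -27/32 -53/64 -105/128 -209/256 | -835/1024 -417/512 -13/16 -3/4 -1/2 0 } gives -1671/2048
G(rbrrbrbbbbrrb) = { -1 -7/8 -27/32 -53/64 -105/128 -209/256 -1671/2048 | -835/1024 -417/512 -13/16 -3/4 -1/2 0 } gives -3341/4096
G(rbrrbrbbbbrrbr) = { -1 -7/8 -27/32 -53/64 -105/128 -209/256 -1671/2048 | -3341/4096 -835/1024 -417/512 -13/16 -3/4 -1/2 0 } gives -6683/8192
G(rbrrbrbbbbrrbrb) = { -1 -7/8 -27/32 -53/64 -105/128 -209/256 -1671/2048 -6683/8192 | -3341/4096 -835/1024 -417/512 -13/16 -3/4 -1/2 0 } gives -13365/16384

-13365/16384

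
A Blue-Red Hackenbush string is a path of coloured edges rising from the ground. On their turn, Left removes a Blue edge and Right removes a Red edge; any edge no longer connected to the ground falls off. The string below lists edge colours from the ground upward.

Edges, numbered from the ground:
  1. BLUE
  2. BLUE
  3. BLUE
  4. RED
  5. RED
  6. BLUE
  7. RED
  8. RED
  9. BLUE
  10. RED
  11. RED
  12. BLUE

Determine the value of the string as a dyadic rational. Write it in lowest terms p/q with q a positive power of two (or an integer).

v(B) = { 0 | — } -> 1
v(BB) = { 0 1 | — } -> 2
v(BBB) = { 0 1 2 | — } -> 3
v(BBBR) = { 0 1 2 | 3 } -> 5/2
v(BBBRR) = { 0 1 2 | 5/2 3 } -> 9/4
v(BBBRRB) = { 0 1 2 9/4 | 5/2 3 } -> 19/8
v(BBBRRBR) = { 0 1 2 9/4 | 19/8 5/2 3 } -> 37/16
v(BBBRRBRR) = { 0 1 2 9/4 | 37/16 19/8 5/2 3 } -> 73/32
v(BBBRRBRRB) = { 0 1 2 9/4 73/32 | 37/16 19/8 5/2 3 } -> 147/64
v(BBBRRBRRBR) = { 0 1 2 9/4 73/32 | 147/64 37/16 19/8 5/2 3 } -> 293/128
v(BBBRRBRRBRR) = { 0 1 2 9/4 73/32 | 293/128 147/64 37/16 19/8 5/2 3 } -> 585/256
v(BBBRRBRRBRRB) = { 0 1 2 9/4 73/32 585/256 | 293/128 147/64 37/16 19/8 5/2 3 } -> 1171/512

1171/512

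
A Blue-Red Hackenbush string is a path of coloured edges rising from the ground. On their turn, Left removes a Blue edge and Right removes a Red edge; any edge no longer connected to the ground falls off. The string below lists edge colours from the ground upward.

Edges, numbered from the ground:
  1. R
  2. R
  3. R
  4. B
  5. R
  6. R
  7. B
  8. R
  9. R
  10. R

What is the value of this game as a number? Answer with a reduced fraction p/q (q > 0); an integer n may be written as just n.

-367/128

Build val(s[:k]) for k = 1..10, string s = R R R B R R B R R R.
val_1 [R]  L=[none]  R=[0]  = -1
val_2 [RR]  L=[none]  R=[-1,0]  = -2
val_3 [RRR]  L=[none]  R=[-2,-1,0]  = -3
val_4 [RRRB]  L=[-3]  R=[-2,-1,0]  = -5/2
val_5 [RRRBR]  L=[-3]  R=[-5/2,-2,-1,0]  = -11/4
val_6 [RRRBRR]  L=[-3]  R=[-11/4,-5/2,-2,-1,0]  = -23/8
val_7 [RRRBRRB]  L=[-3,-23/8]  R=[-11/4,-5/2,-2,-1,0]  = -45/16
val_8 [RRRBRRBR]  L=[-3,-23/8]  R=[-45/16,-11/4,-5/2,-2,-1,0]  = -91/32
val_9 [RRRBRRBRR]  L=[-3,-23/8]  R=[-91/32,-45/16,-11/4,-5/2,-2,-1,0]  = -183/64
val_10 [RRRBRRBRRR]  L=[-3,-23/8]  R=[-183/64,-91/32,-45/16,-11/4,-5/2,-2,-1,0]  = -367/128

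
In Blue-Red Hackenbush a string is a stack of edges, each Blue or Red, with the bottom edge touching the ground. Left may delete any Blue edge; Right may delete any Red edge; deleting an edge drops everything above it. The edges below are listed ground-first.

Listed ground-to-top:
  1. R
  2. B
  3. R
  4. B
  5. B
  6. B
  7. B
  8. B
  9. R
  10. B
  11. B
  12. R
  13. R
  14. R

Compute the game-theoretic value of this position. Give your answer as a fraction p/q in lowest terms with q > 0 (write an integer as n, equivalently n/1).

-4175/8192

G_1 [R]  L=[—]  R=[0]  gives -1
G_2 [RB]  L=[-1]  R=[0]  gives -1/2
G_3 [RBR]  L=[-1]  R=[-1/2, 0]  gives -3/4
G_4 [RBRB]  L=[-1, -3/4]  R=[-1/2, 0]  gives -5/8
G_5 [RBRBB]  L=[-1, -3/4, -5/8]  R=[-1/2, 0]  gives -9/16
G_6 [RBRBBB]  L=[-1, -3/4, -5/8, -9/16]  R=[-1/2, 0]  gives -17/32
G_7 [RBRBBBB]  L=[-1, -3/4, -5/8, -9/16, -17/32]  R=[-1/2, 0]  gives -33/64
G_8 [RBRBBBBB]  L=[-1, -3/4, -5/8, -9/16, -17/32, -33/64]  R=[-1/2, 0]  gives -65/128
G_9 [RBRBBBBBR]  L=[-1, -3/4, -5/8, -9/16, -17/32, -33/64]  R=[-65/128, -1/2, 0]  gives -131/256
G_10 [RBRBBBBBRB]  L=[-1, -3/4, -5/8, -9/16, -17/32, -33/64, -131/256]  R=[-65/128, -1/2, 0]  gives -261/512
G_11 [RBRBBBBBRBB]  L=[-1, -3/4, -5/8, -9/16, -17/32, -33/64, -131/256, -261/512]  R=[-65/128, -1/2, 0]  gives -521/1024
G_12 [RBRBBBBBRBBR]  L=[-1, -3/4, -5/8, -9/16, -17/32, -33/64, -131/256, -261/512]  R=[-521/1024, -65/128, -1/2, 0]  gives -1043/2048
G_13 [RBRBBBBBRBBRR]  L=[-1, -3/4, -5/8, -9/16, -17/32, -33/64, -131/256, -261/512]  R=[-1043/2048, -521/1024, -65/128, -1/2, 0]  gives -2087/4096
G_14 [RBRBBBBBRBBRRR]  L=[-1, -3/4, -5/8, -9/16, -17/32, -33/64, -131/256, -261/512]  R=[-2087/4096, -1043/2048, -521/1024, -65/128, -1/2, 0]  gives -4175/8192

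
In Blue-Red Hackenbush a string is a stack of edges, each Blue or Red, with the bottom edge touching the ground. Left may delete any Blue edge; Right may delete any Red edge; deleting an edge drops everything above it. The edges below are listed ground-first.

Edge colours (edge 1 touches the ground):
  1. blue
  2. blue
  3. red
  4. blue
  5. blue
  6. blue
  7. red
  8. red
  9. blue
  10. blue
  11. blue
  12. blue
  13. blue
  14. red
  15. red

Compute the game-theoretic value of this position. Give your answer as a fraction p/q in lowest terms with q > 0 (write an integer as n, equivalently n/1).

15609/8192

Build g(s[:k]) for k = 1..15, string s = blue blue red blue blue blue red red blue blue blue blue blue red red.
g_1 [b]  L=[0]  R=[(no moves)]  → 1
g_2 [bb]  L=[0,1]  R=[(no moves)]  → 2
g_3 [bbr]  L=[0,1]  R=[2]  → 3/2
g_4 [bbrb]  L=[0,1,3/2]  R=[2]  → 7/4
g_5 [bbrbb]  L=[0,1,3/2,7/4]  R=[2]  → 15/8
g_6 [bbrbbb]  L=[0,1,3/2,7/4,15/8]  R=[2]  → 31/16
g_7 [bbrbbbr]  L=[0,1,3/2,7/4,15/8]  R=[31/16,2]  → 61/32
g_8 [bbrbbbrr]  L=[0,1,3/2,7/4,15/8]  R=[61/32,31/16,2]  → 121/64
g_9 [bbrbbbrrb]  L=[0,1,3/2,7/4,15/8,121/64]  R=[61/32,31/16,2]  → 243/128
g_10 [bbrbbbrrbb]  L=[0,1,3/2,7/4,15/8,121/64,243/128]  R=[61/32,31/16,2]  → 487/256
g_11 [bbrbbbrrbbb]  L=[0,1,3/2,7/4,15/8,121/64,243/128,487/256]  R=[61/32,31/16,2]  → 975/512
g_12 [bbrbbbrrbbbb]  L=[0,1,3/2,7/4,15/8,121/64,243/128,487/256,975/512]  R=[61/32,31/16,2]  → 1951/1024
g_13 [bbrbbbrrbbbbb]  L=[0,1,3/2,7/4,15/8,121/64,243/128,487/256,975/512,1951/1024]  R=[61/32,31/16,2]  → 3903/2048
g_14 [bbrbbbrrbbbbbr]  L=[0,1,3/2,7/4,15/8,121/64,243/128,487/256,975/512,1951/1024]  R=[3903/2048,61/32,31/16,2]  → 7805/4096
g_15 [bbrbbbrrbbbbbrr]  L=[0,1,3/2,7/4,15/8,121/64,243/128,487/256,975/512,1951/1024]  R=[7805/4096,3903/2048,61/32,31/16,2]  → 15609/8192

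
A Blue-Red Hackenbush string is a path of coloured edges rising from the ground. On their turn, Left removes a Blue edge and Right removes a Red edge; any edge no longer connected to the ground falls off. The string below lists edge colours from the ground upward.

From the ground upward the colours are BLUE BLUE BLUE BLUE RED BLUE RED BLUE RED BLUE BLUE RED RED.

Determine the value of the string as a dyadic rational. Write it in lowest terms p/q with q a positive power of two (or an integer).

value_1 [B]  L=[0]  R=[·]  -> 1
value_2 [BB]  L=[0,1]  R=[·]  -> 2
value_3 [BBB]  L=[0,1,2]  R=[·]  -> 3
value_4 [BBBB]  L=[0,1,2,3]  R=[·]  -> 4
value_5 [BBBBR]  L=[0,1,2,3]  R=[4]  -> 7/2
value_6 [BBBBRB]  L=[0,1,2,3,7/2]  R=[4]  -> 15/4
value_7 [BBBBRBR]  L=[0,1,2,3,7/2]  R=[15/4,4]  -> 29/8
value_8 [BBBBRBRB]  L=[0,1,2,3,7/2,29/8]  R=[15/4,4]  -> 59/16
value_9 [BBBBRBRBR]  L=[0,1,2,3,7/2,29/8]  R=[59/16,15/4,4]  -> 117/32
value_10 [BBBBRBRBRB]  L=[0,1,2,3,7/2,29/8,117/32]  R=[59/16,15/4,4]  -> 235/64
value_11 [BBBBRBRBRBB]  L=[0,1,2,3,7/2,29/8,117/32,235/64]  R=[59/16,15/4,4]  -> 471/128
value_12 [BBBBRBRBRBBR]  L=[0,1,2,3,7/2,29/8,117/32,235/64]  R=[471/128,59/16,15/4,4]  -> 941/256
value_13 [BBBBRBRBRBBRR]  L=[0,1,2,3,7/2,29/8,117/32,235/64]  R=[941/256,471/128,59/16,15/4,4]  -> 1881/512

1881/512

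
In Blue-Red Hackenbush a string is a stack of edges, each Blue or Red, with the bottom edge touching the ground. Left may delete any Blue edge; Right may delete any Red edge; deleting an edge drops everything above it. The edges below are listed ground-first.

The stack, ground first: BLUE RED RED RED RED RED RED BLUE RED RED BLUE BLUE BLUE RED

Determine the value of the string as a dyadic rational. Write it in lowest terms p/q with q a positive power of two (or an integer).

157/8192

step 1: add BLUE to get B; options L={ 0 } R={ ∅ } -> 1
step 2: add RED to get BR; options L={ 0 } R={ 1 } -> 1/2
step 3: add RED to get BRR; options L={ 0 } R={ 1/2; 1 } -> 1/4
step 4: add RED to get BRRR; options L={ 0 } R={ 1/4; 1/2; 1 } -> 1/8
step 5: add RED to get BRRRR; options L={ 0 } R={ 1/8; 1/4; 1/2; 1 } -> 1/16
step 6: add RED to get BRRRRR; options L={ 0 } R={ 1/16; 1/8; 1/4; 1/2; 1 } -> 1/32
step 7: add RED to get BRRRRRR; options L={ 0 } R={ 1/32; 1/16; 1/8; 1/4; 1/2; 1 } -> 1/64
step 8: add BLUE to get BRRRRRRB; options L={ 0; 1/64 } R={ 1/32; 1/16; 1/8; 1/4; 1/2; 1 } -> 3/128
step 9: add RED to get BRRRRRRBR; options L={ 0; 1/64 } R={ 3/128; 1/32; 1/16; 1/8; 1/4; 1/2; 1 } -> 5/256
step 10: add RED to get BRRRRRRBRR; options L={ 0; 1/64 } R={ 5/256; 3/128; 1/32; 1/16; 1/8; 1/4; 1/2; 1 } -> 9/512
step 11: add BLUE to get BRRRRRRBRRB; options L={ 0; 1/64; 9/512 } R={ 5/256; 3/128; 1/32; 1/16; 1/8; 1/4; 1/2; 1 } -> 19/1024
step 12: add BLUE to get BRRRRRRBRRBB; options L={ 0; 1/64; 9/512; 19/1024 } R={ 5/256; 3/128; 1/32; 1/16; 1/8; 1/4; 1/2; 1 } -> 39/2048
step 13: add BLUE to get BRRRRRRBRRBBB; options L={ 0; 1/64; 9/512; 19/1024; 39/2048 } R={ 5/256; 3/128; 1/32; 1/16; 1/8; 1/4; 1/2; 1 } -> 79/4096
step 14: add RED to get BRRRRRRBRRBBBR; options L={ 0; 1/64; 9/512; 19/1024; 39/2048 } R={ 79/4096; 5/256; 3/128; 1/32; 1/16; 1/8; 1/4; 1/2; 1 } -> 157/8192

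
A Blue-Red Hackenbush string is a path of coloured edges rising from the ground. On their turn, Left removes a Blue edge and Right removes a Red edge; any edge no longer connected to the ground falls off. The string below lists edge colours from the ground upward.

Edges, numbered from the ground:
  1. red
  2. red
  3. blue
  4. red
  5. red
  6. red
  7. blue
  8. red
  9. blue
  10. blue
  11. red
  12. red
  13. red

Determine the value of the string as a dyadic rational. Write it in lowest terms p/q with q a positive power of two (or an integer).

Recurse on prefixes of the 13-edge string red red blue red red red blue red blue blue red red red:
step 1: add red to get r; options L={ · } R={ 0 } ⇒ -1
step 2: add red to get rr; options L={ · } R={ -1; 0 } ⇒ -2
step 3: add blue to get rrb; options L={ -2 } R={ -1; 0 } ⇒ -3/2
step 4: add red to get rrbr; options L={ -2 } R={ -3/2; -1; 0 } ⇒ -7/4
step 5: add red to get rrbrr; options L={ -2 } R={ -7/4; -3/2; -1; 0 } ⇒ -15/8
step 6: add red to get rrbrrr; options L={ -2 } R={ -15/8; -7/4; -3/2; -1; 0 } ⇒ -31/16
step 7: add blue to get rrbrrrb; options L={ -2; -31/16 } R={ -15/8; -7/4; -3/2; -1; 0 } ⇒ -61/32
step 8: add red to get rrbrrrbr; options L={ -2; -31/16 } R={ -61/32; -15/8; -7/4; -3/2; -1; 0 } ⇒ -123/64
step 9: add blue to get rrbrrrbrb; options L={ -2; -31/16; -123/64 } R={ -61/32; -15/8; -7/4; -3/2; -1; 0 } ⇒ -245/128
step 10: add blue to get rrbrrrbrbb; options L={ -2; -31/16; -123/64; -245/128 } R={ -61/32; -15/8; -7/4; -3/2; -1; 0 } ⇒ -489/256
step 11: add red to get rrbrrrbrbbr; options L={ -2; -31/16; -123/64; -245/128 } R={ -489/256; -61/32; -15/8; -7/4; -3/2; -1; 0 } ⇒ -979/512
step 12: add red to get rrbrrrbrbbrr; options L={ -2; -31/16; -123/64; -245/128 } R={ -979/512; -489/256; -61/32; -15/8; -7/4; -3/2; -1; 0 } ⇒ -1959/1024
step 13: add red to get rrbrrrbrbbrrr; options L={ -2; -31/16; -123/64; -245/128 } R={ -1959/1024; -979/512; -489/256; -61/32; -15/8; -7/4; -3/2; -1; 0 } ⇒ -3919/2048

-3919/2048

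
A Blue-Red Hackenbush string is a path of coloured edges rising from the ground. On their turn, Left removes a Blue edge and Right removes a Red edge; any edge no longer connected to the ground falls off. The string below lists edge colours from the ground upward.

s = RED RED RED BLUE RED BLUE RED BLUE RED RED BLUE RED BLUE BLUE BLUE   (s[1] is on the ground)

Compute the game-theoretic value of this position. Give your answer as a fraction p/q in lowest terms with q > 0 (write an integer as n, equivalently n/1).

Build v(s[:k]) for k = 1..15, string s = RED RED RED BLUE RED BLUE RED BLUE RED RED BLUE RED BLUE BLUE BLUE.
v_1 [R]  L=[∅]  R=[0]  so -1
v_2 [RR]  L=[∅]  R=[-1,0]  so -2
v_3 [RRR]  L=[∅]  R=[-2,-1,0]  so -3
v_4 [RRRB]  L=[-3]  R=[-2,-1,0]  so -5/2
v_5 [RRRBR]  L=[-3]  R=[-5/2,-2,-1,0]  so -11/4
v_6 [RRRBRB]  L=[-3,-11/4]  R=[-5/2,-2,-1,0]  so -21/8
v_7 [RRRBRBR]  L=[-3,-11/4]  R=[-21/8,-5/2,-2,-1,0]  so -43/16
v_8 [RRRBRBRB]  L=[-3,-11/4,-43/16]  R=[-21/8,-5/2,-2,-1,0]  so -85/32
v_9 [RRRBRBRBR]  L=[-3,-11/4,-43/16]  R=[-85/32,-21/8,-5/2,-2,-1,0]  so -171/64
v_10 [RRRBRBRBRR]  L=[-3,-11/4,-43/16]  R=[-171/64,-85/32,-21/8,-5/2,-2,-1,0]  so -343/128
v_11 [RRRBRBRBRRB]  L=[-3,-11/4,-43/16,-343/128]  R=[-171/64,-85/32,-21/8,-5/2,-2,-1,0]  so -685/256
v_12 [RRRBRBRBRRBR]  L=[-3,-11/4,-43/16,-343/128]  R=[-685/256,-171/64,-85/32,-21/8,-5/2,-2,-1,0]  so -1371/512
v_13 [RRRBRBRBRRBRB]  L=[-3,-11/4,-43/16,-343/128,-1371/512]  R=[-685/256,-171/64,-85/32,-21/8,-5/2,-2,-1,0]  so -2741/1024
v_14 [RRRBRBRBRRBRBB]  L=[-3,-11/4,-43/16,-343/128,-1371/512,-2741/1024]  R=[-685/256,-171/64,-85/32,-21/8,-5/2,-2,-1,0]  so -5481/2048
v_15 [RRRBRBRBRRBRBBB]  L=[-3,-11/4,-43/16,-343/128,-1371/512,-2741/1024,-5481/2048]  R=[-685/256,-171/64,-85/32,-21/8,-5/2,-2,-1,0]  so -10961/4096

-10961/4096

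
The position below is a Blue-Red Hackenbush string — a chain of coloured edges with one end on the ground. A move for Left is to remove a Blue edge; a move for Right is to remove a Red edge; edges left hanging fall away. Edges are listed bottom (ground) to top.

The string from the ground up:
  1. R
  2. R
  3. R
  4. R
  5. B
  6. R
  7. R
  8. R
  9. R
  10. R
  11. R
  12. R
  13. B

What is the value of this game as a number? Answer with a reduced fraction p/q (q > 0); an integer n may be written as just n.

Prefix values for R R R R B R R R R R R R B via {L|R} + simplicity:
v_1 [R]  L=[·]  R=[0]  => -1
v_2 [RR]  L=[·]  R=[-1 0]  => -2
v_3 [RRR]  L=[·]  R=[-2 -1 0]  => -3
v_4 [RRRR]  L=[·]  R=[-3 -2 -1 0]  => -4
v_5 [RRRRB]  L=[-4]  R=[-3 -2 -1 0]  => -7/2
v_6 [RRRRBR]  L=[-4]  R=[-7/2 -3 -2 -1 0]  => -15/4
v_7 [RRRRBRR]  L=[-4]  R=[-15/4 -7/2 -3 -2 -1 0]  => -31/8
v_8 [RRRRBRRR]  L=[-4]  R=[-31/8 -15/4 -7/2 -3 -2 -1 0]  => -63/16
v_9 [RRRRBRRRR]  L=[-4]  R=[-63/16 -31/8 -15/4 -7/2 -3 -2 -1 0]  => -127/32
v_10 [RRRRBRRRRR]  L=[-4]  R=[-127/32 -63/16 -31/8 -15/4 -7/2 -3 -2 -1 0]  => -255/64
v_11 [RRRRBRRRRRR]  L=[-4]  R=[-255/64 -127/32 -63/16 -31/8 -15/4 -7/2 -3 -2 -1 0]  => -511/128
v_12 [RRRRBRRRRRRR]  L=[-4]  R=[-511/128 -255/64 -127/32 -63/16 -31/8 -15/4 -7/2 -3 -2 -1 0]  => -1023/256
v_13 [RRRRBRRRRRRRB]  L=[-4 -1023/256]  R=[-511/128 -255/64 -127/32 -63/16 -31/8 -15/4 -7/2 -3 -2 -1 0]  => -2045/512

-2045/512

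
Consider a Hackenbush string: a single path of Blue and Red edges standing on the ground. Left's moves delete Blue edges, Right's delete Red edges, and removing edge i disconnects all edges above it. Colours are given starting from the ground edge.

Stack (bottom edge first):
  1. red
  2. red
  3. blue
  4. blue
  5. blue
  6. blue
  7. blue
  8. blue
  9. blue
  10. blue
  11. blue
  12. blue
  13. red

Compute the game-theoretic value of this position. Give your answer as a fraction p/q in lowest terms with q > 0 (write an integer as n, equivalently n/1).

Recurse on prefixes of the 13-edge string red red blue blue blue blue blue blue blue blue blue blue red:
step 1: add red to get r; options L={ — } R={ 0 } gives -1
step 2: add red to get rr; options L={ — } R={ -1, 0 } gives -2
step 3: add blue to get rrb; options L={ -2 } R={ -1, 0 } gives -3/2
step 4: add blue to get rrbb; options L={ -2, -3/2 } R={ -1, 0 } gives -5/4
step 5: add blue to get rrbbb; options L={ -2, -3/2, -5/4 } R={ -1, 0 } gives -9/8
step 6: add blue to get rrbbbb; options L={ -2, -3/2, -5/4, -9/8 } R={ -1, 0 } gives -17/16
step 7: add blue to get rrbbbbb; options L={ -2, -3/2, -5/4, -9/8, -17/16 } R={ -1, 0 } gives -33/32
step 8: add blue to get rrbbbbbb; options L={ -2, -3/2, -5/4, -9/8, -17/16, -33/32 } R={ -1, 0 } gives -65/64
step 9: add blue to get rrbbbbbbb; options L={ -2, -3/2, -5/4, -9/8, -17/16, -33/32, -65/64 } R={ -1, 0 } gives -129/128
step 10: add blue to get rrbbbbbbbb; options L={ -2, -3/2, -5/4, -9/8, -17/16, -33/32, -65/64, -129/128 } R={ -1, 0 } gives -257/256
step 11: add blue to get rrbbbbbbbbb; options L={ -2, -3/2, -5/4, -9/8, -17/16, -33/32, -65/64, -129/128, -257/256 } R={ -1, 0 } gives -513/512
step 12: add blue to get rrbbbbbbbbbb; options L={ -2, -3/2, -5/4, -9/8, -17/16, -33/32, -65/64, -129/128, -257/256, -513/512 } R={ -1, 0 } gives -1025/1024
step 13: add red to get rrbbbbbbbbbbr; options L={ -2, -3/2, -5/4, -9/8, -17/16, -33/32, -65/64, -129/128, -257/256, -513/512 } R={ -1025/1024, -1, 0 } gives -2051/2048

-2051/2048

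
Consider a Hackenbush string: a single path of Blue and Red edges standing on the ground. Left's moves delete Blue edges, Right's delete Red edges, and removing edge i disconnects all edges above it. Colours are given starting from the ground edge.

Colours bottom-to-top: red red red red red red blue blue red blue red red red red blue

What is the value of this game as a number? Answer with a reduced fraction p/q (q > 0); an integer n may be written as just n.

G_1 [r]  L=[∅]  R=[0]  → -1
G_2 [rr]  L=[∅]  R=[-1, 0]  → -2
G_3 [rrr]  L=[∅]  R=[-2, -1, 0]  → -3
G_4 [rrrr]  L=[∅]  R=[-3, -2, -1, 0]  → -4
G_5 [rrrrr]  L=[∅]  R=[-4, -3, -2, -1, 0]  → -5
G_6 [rrrrrr]  L=[∅]  R=[-5, -4, -3, -2, -1, 0]  → -6
G_7 [rrrrrrb]  L=[-6]  R=[-5, -4, -3, -2, -1, 0]  → -11/2
G_8 [rrrrrrbb]  L=[-6, -11/2]  R=[-5, -4, -3, -2, -1, 0]  → -21/4
G_9 [rrrrrrbbr]  L=[-6, -11/2]  R=[-21/4, -5, -4, -3, -2, -1, 0]  → -43/8
G_10 [rrrrrrbbrb]  L=[-6, -11/2, -43/8]  R=[-21/4, -5, -4, -3, -2, -1, 0]  → -85/16
G_11 [rrrrrrbbrbr]  L=[-6, -11/2, -43/8]  R=[-85/16, -21/4, -5, -4, -3, -2, -1, 0]  → -171/32
G_12 [rrrrrrbbrbrr]  L=[-6, -11/2, -43/8]  R=[-171/32, -85/16, -21/4, -5, -4, -3, -2, -1, 0]  → -343/64
G_13 [rrrrrrbbrbrrr]  L=[-6, -11/2, -43/8]  R=[-343/64, -171/32, -85/16, -21/4, -5, -4, -3, -2, -1, 0]  → -687/128
G_14 [rrrrrrbbrbrrrr]  L=[-6, -11/2, -43/8]  R=[-687/128, -343/64, -171/32, -85/16, -21/4, -5, -4, -3, -2, -1, 0]  → -1375/256
G_15 [rrrrrrbbrbrrrrb]  L=[-6, -11/2, -43/8, -1375/256]  R=[-687/128, -343/64, -171/32, -85/16, -21/4, -5, -4, -3, -2, -1, 0]  → -2749/512

-2749/512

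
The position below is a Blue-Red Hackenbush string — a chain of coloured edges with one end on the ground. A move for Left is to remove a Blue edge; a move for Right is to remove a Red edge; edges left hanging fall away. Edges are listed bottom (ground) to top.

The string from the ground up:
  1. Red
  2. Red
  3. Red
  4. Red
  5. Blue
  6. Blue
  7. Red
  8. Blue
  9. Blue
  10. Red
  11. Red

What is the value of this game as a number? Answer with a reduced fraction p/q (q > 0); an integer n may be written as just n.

-423/128

1 of 11 · R · max L −∞ · min R 0 ⇒ -1
2 of 11 · RR · max L −∞ · min R -1 ⇒ -2
3 of 11 · RRR · max L −∞ · min R -2 ⇒ -3
4 of 11 · RRRR · max L −∞ · min R -3 ⇒ -4
5 of 11 · RRRRB · max L -4 · min R -3 ⇒ -7/2
6 of 11 · RRRRBB · max L -7/2 · min R -3 ⇒ -13/4
7 of 11 · RRRRBBR · max L -7/2 · min R -13/4 ⇒ -27/8
8 of 11 · RRRRBBRB · max L -27/8 · min R -13/4 ⇒ -53/16
9 of 11 · RRRRBBRBB · max L -53/16 · min R -13/4 ⇒ -105/32
10 of 11 · RRRRBBRBBR · max L -53/16 · min R -105/32 ⇒ -211/64
11 of 11 · RRRRBBRBBRR · max L -53/16 · min R -211/64 ⇒ -423/128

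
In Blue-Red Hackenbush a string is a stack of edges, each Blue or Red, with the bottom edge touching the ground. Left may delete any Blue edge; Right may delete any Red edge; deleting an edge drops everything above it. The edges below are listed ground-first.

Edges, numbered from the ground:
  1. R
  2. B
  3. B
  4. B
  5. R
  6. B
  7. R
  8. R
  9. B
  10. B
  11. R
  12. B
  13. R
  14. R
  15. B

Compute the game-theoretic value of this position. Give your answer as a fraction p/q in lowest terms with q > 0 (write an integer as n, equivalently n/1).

Recurse on prefixes of the 15-edge string R B B B R B R R B B R B R R B:
val_1 [R]  L=[(no moves)]  R=[0]  — -1
val_2 [RB]  L=[-1]  R=[0]  — -1/2
val_3 [RBB]  L=[-1, -1/2]  R=[0]  — -1/4
val_4 [RBBB]  L=[-1, -1/2, -1/4]  R=[0]  — -1/8
val_5 [RBBBR]  L=[-1, -1/2, -1/4]  R=[-1/8, 0]  — -3/16
val_6 [RBBBRB]  L=[-1, -1/2, -1/4, -3/16]  R=[-1/8, 0]  — -5/32
val_7 [RBBBRBR]  L=[-1, -1/2, -1/4, -3/16]  R=[-5/32, -1/8, 0]  — -11/64
val_8 [RBBBRBRR]  L=[-1, -1/2, -1/4, -3/16]  R=[-11/64, -5/32, -1/8, 0]  — -23/128
val_9 [RBBBRBRRB]  L=[-1, -1/2, -1/4, -3/16, -23/128]  R=[-11/64, -5/32, -1/8, 0]  — -45/256
val_10 [RBBBRBRRBB]  L=[-1, -1/2, -1/4, -3/16, -23/128, -45/256]  R=[-11/64, -5/32, -1/8, 0]  — -89/512
val_11 [RBBBRBRRBBR]  L=[-1, -1/2, -1/4, -3/16, -23/128, -45/256]  R=[-89/512, -11/64, -5/32, -1/8, 0]  — -179/1024
val_12 [RBBBRBRRBBRB]  L=[-1, -1/2, -1/4, -3/16, -23/128, -45/256, -179/1024]  R=[-89/512, -11/64, -5/32, -1/8, 0]  — -357/2048
val_13 [RBBBRBRRBBRBR]  L=[-1, -1/2, -1/4, -3/16, -23/128, -45/256, -179/1024]  R=[-357/2048, -89/512, -11/64, -5/32, -1/8, 0]  — -715/4096
val_14 [RBBBRBRRBBRBRR]  L=[-1, -1/2, -1/4, -3/16, -23/128, -45/256, -179/1024]  R=[-715/4096, -357/2048, -89/512, -11/64, -5/32, -1/8, 0]  — -1431/8192
val_15 [RBBBRBRRBBRBRRB]  L=[-1, -1/2, -1/4, -3/16, -23/128, -45/256, -179/1024, -1431/8192]  R=[-715/4096, -357/2048, -89/512, -11/64, -5/32, -1/8, 0]  — -2861/16384

-2861/16384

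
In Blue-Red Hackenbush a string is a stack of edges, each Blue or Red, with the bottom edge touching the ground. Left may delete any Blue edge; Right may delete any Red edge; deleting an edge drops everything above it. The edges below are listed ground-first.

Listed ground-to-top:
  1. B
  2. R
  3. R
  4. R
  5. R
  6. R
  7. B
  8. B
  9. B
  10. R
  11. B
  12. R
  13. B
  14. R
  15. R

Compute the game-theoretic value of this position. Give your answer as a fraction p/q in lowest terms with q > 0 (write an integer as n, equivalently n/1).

Prefix values for B R R R R R B B B R B R B R R via {L|R} + simplicity:
edge 1 of 15 (B): { 0 | · } — 1
edge 2 of 15 (R): { 0 | 1 } — 1/2
edge 3 of 15 (R): { 0 | 1/2, 1 } — 1/4
edge 4 of 15 (R): { 0 | 1/4, 1/2, 1 } — 1/8
edge 5 of 15 (R): { 0 | 1/8, 1/4, 1/2, 1 } — 1/16
edge 6 of 15 (R): { 0 | 1/16, 1/8, 1/4, 1/2, 1 } — 1/32
edge 7 of 15 (B): { 0, 1/32 | 1/16, 1/8, 1/4, 1/2, 1 } — 3/64
edge 8 of 15 (B): { 0, 1/32, 3/64 | 1/16, 1/8, 1/4, 1/2, 1 } — 7/128
edge 9 of 15 (B): { 0, 1/32, 3/64, 7/128 | 1/16, 1/8, 1/4, 1/2, 1 } — 15/256
edge 10 of 15 (R): { 0, 1/32, 3/64, 7/128 | 15/256, 1/16, 1/8, 1/4, 1/2, 1 } — 29/512
edge 11 of 15 (B): { 0, 1/32, 3/64, 7/128, 29/512 | 15/256, 1/16, 1/8, 1/4, 1/2, 1 } — 59/1024
edge 12 of 15 (R): { 0, 1/32, 3/64, 7/128, 29/512 | 59/1024, 15/256, 1/16, 1/8, 1/4, 1/2, 1 } — 117/2048
edge 13 of 15 (B): { 0, 1/32, 3/64, 7/128, 29/512, 117/2048 | 59/1024, 15/256, 1/16, 1/8, 1/4, 1/2, 1 } — 235/4096
edge 14 of 15 (R): { 0, 1/32, 3/64, 7/128, 29/512, 117/2048 | 235/4096, 59/1024, 15/256, 1/16, 1/8, 1/4, 1/2, 1 } — 469/8192
edge 15 of 15 (R): { 0, 1/32, 3/64, 7/128, 29/512, 117/2048 | 469/8192, 235/4096, 59/1024, 15/256, 1/16, 1/8, 1/4, 1/2, 1 } — 937/16384

937/16384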